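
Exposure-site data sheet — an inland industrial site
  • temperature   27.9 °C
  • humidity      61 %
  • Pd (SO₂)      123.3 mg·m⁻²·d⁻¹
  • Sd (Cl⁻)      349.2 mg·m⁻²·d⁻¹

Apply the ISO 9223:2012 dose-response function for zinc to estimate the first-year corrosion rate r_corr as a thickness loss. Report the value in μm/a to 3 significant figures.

r_corr = 9.10 μm/a

zinc: temperature factor f = -0.071·(17.9) = -1.2709
  Pd branch = 0.0129·Pd^0.44·e^(0.046·RH+f) = 0.4981 μm/a
  Cl⁻ term: 0.0175·349.2^0.57·exp(0.008·61+0.085·27.9) = 8.599
  r_corr = 0.4981 + 8.599 = 9.097 μm/a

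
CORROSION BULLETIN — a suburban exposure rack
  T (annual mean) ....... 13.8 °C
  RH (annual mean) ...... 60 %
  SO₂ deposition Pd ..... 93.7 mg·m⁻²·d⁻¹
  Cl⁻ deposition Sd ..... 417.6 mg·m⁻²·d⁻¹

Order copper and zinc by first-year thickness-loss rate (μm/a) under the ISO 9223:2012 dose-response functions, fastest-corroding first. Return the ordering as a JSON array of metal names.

["zinc", "copper"]

copper: T>10 °C ⇒ hinge -0.080·(13.8−10) = -0.3040
  sulphur-dioxide contribution → 0.4388 μm/a
  chloride contribution → 0.8914 μm/a
  total first-year rate 1.33 μm/a
zinc: f(T) = -0.071·(T−10) [T>10 °C] = -0.2698
  sulphur-dioxide contribution → 1.147 μm/a
  chloride contribution → 2.849 μm/a
  total first-year rate 3.997 μm/a
Ordering by μm/a: zinc (4) > copper (1.33)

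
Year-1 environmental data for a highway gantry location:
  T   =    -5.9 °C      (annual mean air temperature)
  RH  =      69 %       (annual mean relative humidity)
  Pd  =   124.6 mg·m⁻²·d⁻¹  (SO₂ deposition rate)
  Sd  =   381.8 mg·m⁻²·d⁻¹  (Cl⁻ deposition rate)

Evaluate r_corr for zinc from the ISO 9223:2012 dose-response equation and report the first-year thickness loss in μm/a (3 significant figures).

r_corr = 1.95 μm/a

zinc: T≤10 °C ⇒ hinge +0.038·(-5.9−10) = -0.6042
  Pd branch = 0.0129·Pd^0.44·e^(0.046·RH+f) = 1.408 μm/a
  Sd branch = 0.0175·Sd^0.57·e^(0.008·RH+0.085·T) = 0.5453 μm/a
  sum: 1.408 + 0.5453 → r_corr = 1.953 μm/a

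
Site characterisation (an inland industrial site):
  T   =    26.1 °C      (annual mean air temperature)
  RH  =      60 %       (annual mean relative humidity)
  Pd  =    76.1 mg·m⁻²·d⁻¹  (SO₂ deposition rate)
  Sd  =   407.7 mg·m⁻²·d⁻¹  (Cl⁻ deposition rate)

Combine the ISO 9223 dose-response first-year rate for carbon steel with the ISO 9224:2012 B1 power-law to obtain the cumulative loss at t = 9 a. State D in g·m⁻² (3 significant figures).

D(9) = 2.74e+03 g·m⁻²

carbon steel: T>10 °C ⇒ hinge -0.054·(26.1−10) = -0.8694
  sulphur-dioxide contribution → 23.44 μm/a
  chloride contribution → 87.16 μm/a
  ⇒ r_corr(carbon steel) = 110.6 μm/a
ISO 9224: D(t) = r_corr · t^b with b = 0.523 (carbon steel, B1)
  D(9) = 110.6 × 9^0.523 = 110.6 × 3.156 = 349 μm
  Mass loss = 349 μm × 7.85 g/cm³ = 2740 g·m⁻²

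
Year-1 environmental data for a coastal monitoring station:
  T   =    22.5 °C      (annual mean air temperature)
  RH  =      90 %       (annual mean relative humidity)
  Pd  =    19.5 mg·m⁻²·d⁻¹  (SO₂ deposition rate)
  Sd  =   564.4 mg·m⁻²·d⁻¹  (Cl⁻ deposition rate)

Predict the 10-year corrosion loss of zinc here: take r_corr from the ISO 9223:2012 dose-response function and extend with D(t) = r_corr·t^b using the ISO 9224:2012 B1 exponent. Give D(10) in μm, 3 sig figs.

zinc: temperature factor f = -0.071·(12.5) = -0.8875
  sulphur-dioxide contribution → 1.232 μm/a
  chloride contribution → 9.01 μm/a
  ⇒ r_corr(zinc) = 10.24 μm/a
ISO 9224: D(t) = r_corr · t^b with b = 0.813 (zinc, B1)
  D(10) = 10.24 × 10^0.813 = 10.24 × 6.501 = 66.59 μm

D(10) = 66.6 μm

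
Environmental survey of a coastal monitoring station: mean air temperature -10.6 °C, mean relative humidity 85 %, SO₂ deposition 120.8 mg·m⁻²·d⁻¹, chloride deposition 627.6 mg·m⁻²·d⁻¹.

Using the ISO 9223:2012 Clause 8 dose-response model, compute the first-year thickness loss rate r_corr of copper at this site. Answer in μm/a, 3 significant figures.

r_corr = 0.948 μm/a

copper: temperature factor f = +0.126·(-20.6) = -2.5956
  SO₂ term: 0.0053·120.8^0.26·exp(0.059·85-2.5956) = 0.2072
  Sd branch = 0.01025·Sd^0.27·e^(0.036·RH+0.049·T) = 0.7404 μm/a
  sum: 0.2072 + 0.7404 → r_corr = 0.9476 μm/a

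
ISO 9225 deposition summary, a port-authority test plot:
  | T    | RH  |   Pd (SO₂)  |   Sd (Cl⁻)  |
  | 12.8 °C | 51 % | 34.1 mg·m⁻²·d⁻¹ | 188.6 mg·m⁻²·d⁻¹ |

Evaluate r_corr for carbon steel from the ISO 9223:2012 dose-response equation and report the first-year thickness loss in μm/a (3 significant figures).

r_corr = 50.0 μm/a

carbon steel: temperature factor f = -0.054·(2.8) = -0.1512
  Pd branch = 1.77·Pd^0.52·e^(0.02·RH+f) = 26.44 μm/a
  Cl⁻ term: 0.102·188.6^0.62·exp(0.033·51+0.04·12.8) = 23.59
  sum: 26.44 + 23.59 → r_corr = 50.03 μm/a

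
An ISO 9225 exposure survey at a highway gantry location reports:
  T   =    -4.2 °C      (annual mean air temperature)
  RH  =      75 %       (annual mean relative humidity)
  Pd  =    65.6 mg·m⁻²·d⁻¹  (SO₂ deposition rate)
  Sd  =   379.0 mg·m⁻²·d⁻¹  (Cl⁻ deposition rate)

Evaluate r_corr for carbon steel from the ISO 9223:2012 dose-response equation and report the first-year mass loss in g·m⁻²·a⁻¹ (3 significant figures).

carbon steel: T≤10 °C ⇒ hinge +0.150·(-4.2−10) = -2.1300
  SO₂ term: 1.77·65.6^0.52·exp(0.02·75-2.1300) = 8.302
  Sd branch = 0.102·Sd^0.62·e^(0.033·RH+0.04·T) = 40.67 μm/a
  sum: 8.302 + 40.67 → r_corr = 48.97 μm/a
Convert to mass loss: 48.97 μm/a × 7.85 g/cm³ = 384.4 g·m⁻²·a⁻¹

r_corr = 384 g·m⁻²·a⁻¹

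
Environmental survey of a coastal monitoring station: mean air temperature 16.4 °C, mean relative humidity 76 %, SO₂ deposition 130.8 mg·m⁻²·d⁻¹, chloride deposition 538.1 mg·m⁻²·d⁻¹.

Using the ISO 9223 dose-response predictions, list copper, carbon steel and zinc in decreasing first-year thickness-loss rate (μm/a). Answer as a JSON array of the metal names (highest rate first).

copper: T>10 °C ⇒ hinge -0.080·(16.4−10) = -0.5120
  SO₂ term: 0.0053·130.8^0.26·exp(0.059·76-0.5120) = 0.9991
  Cl⁻ term: 0.01025·538.1^0.27·exp(0.036·76+0.049·16.4) = 1.929
  sum: 0.9991 + 1.929 → r_corr = 2.928 μm/a
carbon steel: f(T) = -0.054·(T−10) [T>10 °C] = -0.3456
  SO₂ term: 1.77·130.8^0.52·exp(0.02·76-0.3456) = 72.22
  Sd branch = 0.102·Sd^0.62·e^(0.033·RH+0.04·T) = 119.1 μm/a
  r_corr = 72.22 + 119.1 = 191.3 μm/a
zinc: f(T) = -0.071·(T−10) [T>10 °C] = -0.4544
  Pd branch = 0.0129·Pd^0.44·e^(0.046·RH+f) = 2.306 μm/a
  Sd branch = 0.0175·Sd^0.57·e^(0.008·RH+0.085·T) = 4.668 μm/a
  r_corr = 2.306 + 4.668 = 6.973 μm/a
Ordering by μm/a: carbon steel (191) > zinc (6.97) > copper (2.93)

["carbon steel", "zinc", "copper"]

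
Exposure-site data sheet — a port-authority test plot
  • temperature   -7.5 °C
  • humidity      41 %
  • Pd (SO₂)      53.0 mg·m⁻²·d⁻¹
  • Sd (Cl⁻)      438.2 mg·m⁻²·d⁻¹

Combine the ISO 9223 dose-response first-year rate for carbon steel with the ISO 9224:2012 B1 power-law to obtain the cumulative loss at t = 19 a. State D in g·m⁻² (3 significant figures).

carbon steel: T≤10 °C ⇒ hinge +0.150·(-7.5−10) = -2.6250
  sulphur-dioxide contribution → 2.295 μm/a
  chloride contribution → 12.7 μm/a
  ⇒ r_corr(carbon steel) = 14.99 μm/a
Long-term exponent b (ISO 9224 Table 2, B1) = 0.523
  D(19) = 14.99 × 19^0.523 = 14.99 × 4.664 = 69.93 μm
  Mass loss = 69.93 μm × 7.85 g/cm³ = 549 g·m⁻²

D(19) = 549 g·m⁻²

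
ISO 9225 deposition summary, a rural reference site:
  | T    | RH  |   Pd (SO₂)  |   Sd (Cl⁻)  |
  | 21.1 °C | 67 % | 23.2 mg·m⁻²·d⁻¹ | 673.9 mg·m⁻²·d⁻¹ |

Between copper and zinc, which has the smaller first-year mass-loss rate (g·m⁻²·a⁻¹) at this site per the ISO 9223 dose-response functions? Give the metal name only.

copper: temperature factor f = -0.080·(11.1) = -0.8880
  sulphur-dioxide contribution → 0.2573 μm/a
  chloride contribution → 1.866 μm/a
  ⇒ r_corr(copper) = 2.124 μm/a
  mass loss = 2.124 μm/a × 8.96 g/cm³ = 19.03 g·m⁻²·a⁻¹
zinc: f(T) = -0.071·(T−10) [T>10 °C] = -0.7881
  sulphur-dioxide contribution → 0.5101 μm/a
  chloride contribution → 7.363 μm/a
  ⇒ r_corr(zinc) = 7.873 μm/a
  mass loss = 7.873 μm/a × 7.14 g/cm³ = 56.21 g·m⁻²·a⁻¹
Ordering by g·m⁻²·a⁻¹: zinc (56.2) > copper (19)

copper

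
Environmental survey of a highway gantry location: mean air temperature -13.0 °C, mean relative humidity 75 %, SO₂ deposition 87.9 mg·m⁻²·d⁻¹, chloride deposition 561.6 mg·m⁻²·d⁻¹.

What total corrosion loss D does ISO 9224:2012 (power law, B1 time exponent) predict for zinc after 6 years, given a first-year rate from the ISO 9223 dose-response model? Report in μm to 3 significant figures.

zinc: f(T) = +0.038·(T−10) [T≤10 °C] = -0.8740
  SO₂ term: 0.0129·87.9^0.44·exp(0.046·75-0.8740) = 1.215
  Sd branch = 0.0175·Sd^0.57·e^(0.008·RH+0.085·T) = 0.3898 μm/a
  r_corr = 1.215 + 0.3898 = 1.605 μm/a
Long-term exponent b (ISO 9224 Table 2, B1) = 0.813
  D(6) = 1.605 × 6^0.813 = 1.605 × 4.292 = 6.889 μm

D(6) = 6.89 μm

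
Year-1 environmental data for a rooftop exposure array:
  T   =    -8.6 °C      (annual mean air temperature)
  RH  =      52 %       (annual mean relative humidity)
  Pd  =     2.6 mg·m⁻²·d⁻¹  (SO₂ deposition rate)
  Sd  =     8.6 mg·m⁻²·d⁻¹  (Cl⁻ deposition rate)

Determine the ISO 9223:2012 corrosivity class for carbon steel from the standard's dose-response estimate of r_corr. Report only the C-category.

C2

carbon steel: temperature factor f = +0.150·(-18.6) = -2.7900
  SO₂ term: 1.77·2.6^0.52·exp(0.02·52-2.7900) = 0.5055
  Sd branch = 0.102·Sd^0.62·e^(0.033·RH+0.04·T) = 1.527 μm/a
  sum: 0.5055 + 1.527 → r_corr = 2.033 μm/a
Category bounds: 1.3…25 μm/a bracket r_corr ⇒ C2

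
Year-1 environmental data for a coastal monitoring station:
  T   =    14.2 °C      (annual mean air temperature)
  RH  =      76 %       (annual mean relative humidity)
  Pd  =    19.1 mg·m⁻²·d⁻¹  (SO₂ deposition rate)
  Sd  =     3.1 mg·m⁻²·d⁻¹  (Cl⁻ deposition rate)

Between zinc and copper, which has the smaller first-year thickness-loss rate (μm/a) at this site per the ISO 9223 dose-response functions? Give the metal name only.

zinc: temperature factor f = -0.071·(4.2) = -0.2982
  SO₂ term: 0.0129·19.1^0.44·exp(0.046·76-0.2982) = 1.156
  Cl⁻ term: 0.0175·3.1^0.57·exp(0.008·76+0.085·14.2) = 0.2048
  r_corr = 1.156 + 0.2048 = 1.361 μm/a
copper: temperature factor f = -0.080·(4.2) = -0.3360
  SO₂ term: 0.0053·19.1^0.26·exp(0.059·76-0.3360) = 0.7224
  Cl⁻ term: 0.01025·3.1^0.27·exp(0.036·76+0.049·14.2) = 0.4303
  sum: 0.7224 + 0.4303 → r_corr = 1.153 μm/a
Ordering by μm/a: zinc (1.36) > copper (1.15)

copper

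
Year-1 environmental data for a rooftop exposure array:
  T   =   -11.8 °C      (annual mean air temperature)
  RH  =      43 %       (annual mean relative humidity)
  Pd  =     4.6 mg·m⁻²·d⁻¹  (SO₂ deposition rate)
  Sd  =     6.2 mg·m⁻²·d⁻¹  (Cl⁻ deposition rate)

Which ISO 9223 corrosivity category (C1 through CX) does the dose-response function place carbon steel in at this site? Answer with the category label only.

C1

carbon steel: temperature factor f = +0.150·(-21.8) = -3.2700
  sulphur-dioxide contribution → 0.3515 μm/a
  chloride contribution → 0.815 μm/a
  total first-year rate 1.167 μm/a
ISO 9223 Table 2 (carbon steel): 0 < 1.17 ≤ 1.3 μm/a ⇒ C1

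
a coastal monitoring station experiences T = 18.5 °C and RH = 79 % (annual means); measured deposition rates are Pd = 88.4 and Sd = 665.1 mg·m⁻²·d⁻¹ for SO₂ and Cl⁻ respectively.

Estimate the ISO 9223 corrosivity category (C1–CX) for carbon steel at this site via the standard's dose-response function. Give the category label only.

CX

carbon steel: f(T) = -0.054·(T−10) [T>10 °C] = -0.4590
  Pd branch = 1.77·Pd^0.52·e^(0.02·RH+f) = 55.84 μm/a
  Sd branch = 0.102·Sd^0.62·e^(0.033·RH+0.04·T) = 163.1 μm/a
  r_corr = 55.84 + 163.1 = 218.9 μm/a
ISO 9223 Table 2 (carbon steel): 200 < 219 ≤ 700 μm/a ⇒ CX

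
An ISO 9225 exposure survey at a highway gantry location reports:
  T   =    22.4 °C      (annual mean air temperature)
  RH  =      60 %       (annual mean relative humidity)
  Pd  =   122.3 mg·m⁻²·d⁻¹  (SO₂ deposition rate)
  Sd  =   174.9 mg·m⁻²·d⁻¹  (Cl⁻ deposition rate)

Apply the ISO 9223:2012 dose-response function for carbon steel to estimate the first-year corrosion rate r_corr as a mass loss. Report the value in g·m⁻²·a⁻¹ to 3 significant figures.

carbon steel: T>10 °C ⇒ hinge -0.054·(22.4−10) = -0.6696
  SO₂ term: 1.77·122.3^0.52·exp(0.02·60-0.6696) = 36.63
  Sd branch = 0.102·Sd^0.62·e^(0.033·RH+0.04·T) = 44.48 μm/a
  sum: 36.63 + 44.48 → r_corr = 81.11 μm/a
Convert to mass loss: 81.11 μm/a × 7.85 g/cm³ = 636.7 g·m⁻²·a⁻¹

r_corr = 637 g·m⁻²·a⁻¹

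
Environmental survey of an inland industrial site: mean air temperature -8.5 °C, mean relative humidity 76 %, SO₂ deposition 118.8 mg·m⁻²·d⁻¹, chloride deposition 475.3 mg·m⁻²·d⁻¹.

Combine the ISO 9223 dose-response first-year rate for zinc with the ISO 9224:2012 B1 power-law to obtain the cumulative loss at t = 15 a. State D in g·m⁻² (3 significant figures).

zinc: T≤10 °C ⇒ hinge +0.038·(-8.5−10) = -0.7030
  Pd branch = 0.0129·Pd^0.44·e^(0.046·RH+f) = 1.724 μm/a
  Sd branch = 0.0175·Sd^0.57·e^(0.008·RH+0.085·T) = 0.5238 μm/a
  sum: 1.724 + 0.5238 → r_corr = 2.248 μm/a
ISO 9224: D(t) = r_corr · t^b with b = 0.813 (zinc, B1)
  D(15) = 2.248 × 15^0.813 = 2.248 × 9.04 = 20.32 μm
  Mass loss = 20.32 μm × 7.14 g/cm³ = 145.1 g·m⁻²

D(15) = 145 g·m⁻²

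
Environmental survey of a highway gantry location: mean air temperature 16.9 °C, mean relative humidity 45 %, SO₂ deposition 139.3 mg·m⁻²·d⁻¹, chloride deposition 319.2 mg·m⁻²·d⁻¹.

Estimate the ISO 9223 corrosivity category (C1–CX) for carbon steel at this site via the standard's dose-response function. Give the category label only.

carbon steel: temperature factor f = -0.054·(6.9) = -0.3726
  SO₂ term: 1.77·139.3^0.52·exp(0.02·45-0.3726) = 39.07
  Cl⁻ term: 0.102·319.2^0.62·exp(0.033·45+0.04·16.9) = 31.6
  sum: 39.07 + 31.6 → r_corr = 70.67 μm/a
70.7 μm/a falls in (50, 80] for carbon steel → category C4

C4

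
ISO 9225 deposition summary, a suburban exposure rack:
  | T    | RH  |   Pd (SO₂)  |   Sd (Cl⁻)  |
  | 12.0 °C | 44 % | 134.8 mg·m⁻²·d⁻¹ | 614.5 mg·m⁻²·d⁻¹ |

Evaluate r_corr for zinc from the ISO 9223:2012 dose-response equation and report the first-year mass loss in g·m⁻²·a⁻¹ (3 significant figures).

r_corr = 24.4 g·m⁻²·a⁻¹

zinc: temperature factor f = -0.071·(2.0) = -0.1420
  Pd branch = 0.0129·Pd^0.44·e^(0.046·RH+f) = 0.7328 μm/a
  Sd branch = 0.0175·Sd^0.57·e^(0.008·RH+0.085·T) = 2.681 μm/a
  sum: 0.7328 + 2.681 → r_corr = 3.414 μm/a
Convert to mass loss: 3.414 μm/a × 7.14 g/cm³ = 24.38 g·m⁻²·a⁻¹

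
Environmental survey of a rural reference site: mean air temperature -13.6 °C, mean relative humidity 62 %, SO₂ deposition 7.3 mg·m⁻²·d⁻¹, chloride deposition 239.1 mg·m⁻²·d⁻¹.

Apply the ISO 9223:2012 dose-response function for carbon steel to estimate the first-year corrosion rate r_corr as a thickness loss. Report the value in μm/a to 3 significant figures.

r_corr = 14.2 μm/a

carbon steel: f(T) = +0.150·(T−10) [T≤10 °C] = -3.5400
  sulphur-dioxide contribution → 0.4989 μm/a
  chloride contribution → 13.67 μm/a
  total first-year rate 14.16 μm/a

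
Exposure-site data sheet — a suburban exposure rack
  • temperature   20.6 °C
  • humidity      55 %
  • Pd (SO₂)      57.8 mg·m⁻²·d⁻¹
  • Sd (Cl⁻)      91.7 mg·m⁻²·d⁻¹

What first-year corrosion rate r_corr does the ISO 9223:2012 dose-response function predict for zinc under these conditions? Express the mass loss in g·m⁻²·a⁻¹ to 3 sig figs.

zinc: temperature factor f = -0.071·(10.6) = -0.7526
  SO₂ term: 0.0129·57.8^0.44·exp(0.046·55-0.7526) = 0.4547
  Cl⁻ term: 0.0175·91.7^0.57·exp(0.008·55+0.085·20.6) = 2.056
  r_corr = 0.4547 + 2.056 = 2.511 μm/a
Convert to mass loss: 2.511 μm/a × 7.14 g/cm³ = 17.93 g·m⁻²·a⁻¹

r_corr = 17.9 g·m⁻²·a⁻¹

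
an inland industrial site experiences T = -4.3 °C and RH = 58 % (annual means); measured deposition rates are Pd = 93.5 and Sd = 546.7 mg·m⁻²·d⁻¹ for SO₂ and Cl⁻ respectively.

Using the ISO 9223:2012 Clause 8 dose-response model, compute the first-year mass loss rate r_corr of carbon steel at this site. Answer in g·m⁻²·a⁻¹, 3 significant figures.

r_corr = 283 g·m⁻²·a⁻¹

carbon steel: T≤10 °C ⇒ hinge +0.150·(-4.3−10) = -2.1450
  Pd branch = 1.77·Pd^0.52·e^(0.02·RH+f) = 6.999 μm/a
  Cl⁻ term: 0.102·546.7^0.62·exp(0.033·58+0.04·-4.3) = 29.01
  sum: 6.999 + 29.01 → r_corr = 36.01 μm/a
Convert to mass loss: 36.01 μm/a × 7.85 g/cm³ = 282.7 g·m⁻²·a⁻¹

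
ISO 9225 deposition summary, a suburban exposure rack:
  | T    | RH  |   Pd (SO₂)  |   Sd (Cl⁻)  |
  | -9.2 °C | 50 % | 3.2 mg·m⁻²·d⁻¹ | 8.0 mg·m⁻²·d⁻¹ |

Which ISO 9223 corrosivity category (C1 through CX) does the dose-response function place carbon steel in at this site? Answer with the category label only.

carbon steel: T≤10 °C ⇒ hinge +0.150·(-9.2−10) = -2.8800
  sulphur-dioxide contribution → 0.4945 μm/a
  chloride contribution → 1.334 μm/a
  ⇒ r_corr(carbon steel) = 1.829 μm/a
1.83 μm/a falls in (1.3, 25] for carbon steel → category C2

C2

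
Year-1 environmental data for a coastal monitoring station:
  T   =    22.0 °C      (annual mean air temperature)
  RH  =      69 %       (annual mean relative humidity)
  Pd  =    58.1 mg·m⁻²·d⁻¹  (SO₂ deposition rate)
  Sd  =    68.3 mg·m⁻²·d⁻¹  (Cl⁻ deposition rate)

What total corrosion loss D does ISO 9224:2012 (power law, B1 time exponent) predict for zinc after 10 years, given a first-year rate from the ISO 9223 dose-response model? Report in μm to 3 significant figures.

zinc: T>10 °C ⇒ hinge -0.071·(22.0−10) = -0.8520
  sulphur-dioxide contribution → 0.7857 μm/a
  chloride contribution → 2.19 μm/a
  total first-year rate 2.976 μm/a
Power-law: D(10) = r_corr · 10^0.813
  D(10) = 2.976 × 10^0.813 = 2.976 × 6.501 = 19.35 μm

D(10) = 19.3 μm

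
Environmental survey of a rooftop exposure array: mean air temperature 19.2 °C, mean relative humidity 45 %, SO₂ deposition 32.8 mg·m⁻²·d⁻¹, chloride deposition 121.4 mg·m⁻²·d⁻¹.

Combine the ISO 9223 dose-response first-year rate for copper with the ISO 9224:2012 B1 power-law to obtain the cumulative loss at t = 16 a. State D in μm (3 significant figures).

D(16) = 3.65 μm

copper: T>10 °C ⇒ hinge -0.080·(19.2−10) = -0.7360
  sulphur-dioxide contribution → 0.0895 μm/a
  chloride contribution → 0.4848 μm/a
  ⇒ r_corr(copper) = 0.5743 μm/a
ISO 9224: D(t) = r_corr · t^b with b = 0.667 (copper, B1)
  D(16) = 0.5743 × 16^0.667 = 0.5743 × 6.355 = 3.65 μm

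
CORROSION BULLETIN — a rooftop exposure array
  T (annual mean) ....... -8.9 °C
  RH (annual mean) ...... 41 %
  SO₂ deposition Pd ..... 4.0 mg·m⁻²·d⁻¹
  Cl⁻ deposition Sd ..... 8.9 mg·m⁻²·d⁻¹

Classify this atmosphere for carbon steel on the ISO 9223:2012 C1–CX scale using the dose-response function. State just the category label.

carbon steel: f(T) = +0.150·(T−10) [T≤10 °C] = -2.8350
  sulphur-dioxide contribution → 0.4852 μm/a
  chloride contribution → 1.072 μm/a
  total first-year rate 1.557 μm/a
Category bounds: 1.3…25 μm/a bracket r_corr ⇒ C2

C2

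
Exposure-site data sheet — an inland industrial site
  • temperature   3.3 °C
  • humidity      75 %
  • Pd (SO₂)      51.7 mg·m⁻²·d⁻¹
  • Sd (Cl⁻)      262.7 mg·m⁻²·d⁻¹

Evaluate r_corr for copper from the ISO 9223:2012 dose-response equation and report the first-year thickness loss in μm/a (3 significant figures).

copper: T≤10 °C ⇒ hinge +0.126·(3.3−10) = -0.8442
  Pd branch = 0.0053·Pd^0.26·e^(0.059·RH+f) = 0.5308 μm/a
  Sd branch = 0.01025·Sd^0.27·e^(0.036·RH+0.049·T) = 0.8069 μm/a
  r_corr = 0.5308 + 0.8069 = 1.338 μm/a

r_corr = 1.34 μm/a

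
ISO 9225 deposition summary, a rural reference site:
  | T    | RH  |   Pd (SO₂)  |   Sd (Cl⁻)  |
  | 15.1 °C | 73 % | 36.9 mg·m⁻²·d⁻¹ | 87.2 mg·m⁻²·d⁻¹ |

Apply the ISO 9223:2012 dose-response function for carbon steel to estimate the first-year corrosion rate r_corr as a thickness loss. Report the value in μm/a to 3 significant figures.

carbon steel: T>10 °C ⇒ hinge -0.054·(15.1−10) = -0.2754
  SO₂ term: 1.77·36.9^0.52·exp(0.02·73-0.2754) = 37.78
  Cl⁻ term: 0.102·87.2^0.62·exp(0.033·73+0.04·15.1) = 33.13
  sum: 37.78 + 33.13 → r_corr = 70.91 μm/a

r_corr = 70.9 μm/a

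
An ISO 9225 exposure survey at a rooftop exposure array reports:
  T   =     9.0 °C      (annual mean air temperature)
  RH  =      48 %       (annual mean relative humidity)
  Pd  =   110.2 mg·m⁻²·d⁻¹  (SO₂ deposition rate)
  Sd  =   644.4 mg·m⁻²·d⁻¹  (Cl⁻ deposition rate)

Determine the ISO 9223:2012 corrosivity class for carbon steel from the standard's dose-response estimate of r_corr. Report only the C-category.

C5

carbon steel: f(T) = +0.150·(T−10) [T≤10 °C] = -0.1500
  Pd branch = 1.77·Pd^0.52·e^(0.02·RH+f) = 45.89 μm/a
  Sd branch = 0.102·Sd^0.62·e^(0.033·RH+0.04·T) = 39.31 μm/a
  sum: 45.89 + 39.31 → r_corr = 85.2 μm/a
ISO 9223 Table 2 (carbon steel): 80 < 85.2 ≤ 200 μm/a ⇒ C5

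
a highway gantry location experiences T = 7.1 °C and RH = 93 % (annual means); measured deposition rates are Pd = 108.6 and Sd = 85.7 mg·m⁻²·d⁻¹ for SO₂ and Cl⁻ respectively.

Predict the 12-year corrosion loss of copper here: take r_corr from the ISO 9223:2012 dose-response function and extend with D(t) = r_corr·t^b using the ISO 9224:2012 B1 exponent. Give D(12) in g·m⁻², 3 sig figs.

copper: temperature factor f = +0.126·(-2.9) = -0.3654
  Pd branch = 0.0053·Pd^0.26·e^(0.059·RH+f) = 3.005 μm/a
  Sd branch = 0.01025·Sd^0.27·e^(0.036·RH+0.049·T) = 1.373 μm/a
  r_corr = 3.005 + 1.373 = 4.378 μm/a
ISO 9224: D(t) = r_corr · t^b with b = 0.667 (copper, B1)
  D(12) = 4.378 × 12^0.667 = 4.378 × 5.246 = 22.97 μm
  Mass loss = 22.97 μm × 8.96 g/cm³ = 205.8 g·m⁻²

D(12) = 206 g·m⁻²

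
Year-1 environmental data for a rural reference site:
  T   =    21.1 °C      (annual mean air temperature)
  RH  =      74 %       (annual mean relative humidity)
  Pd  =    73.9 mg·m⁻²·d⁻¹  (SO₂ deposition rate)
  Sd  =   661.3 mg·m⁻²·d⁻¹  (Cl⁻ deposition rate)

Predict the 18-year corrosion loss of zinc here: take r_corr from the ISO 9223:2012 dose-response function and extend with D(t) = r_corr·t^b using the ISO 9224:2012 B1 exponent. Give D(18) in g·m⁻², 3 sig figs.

zinc: temperature factor f = -0.071·(11.1) = -0.7881
  sulphur-dioxide contribution → 1.172 μm/a
  chloride contribution → 7.703 μm/a
  ⇒ r_corr(zinc) = 8.875 μm/a
ISO 9224: D(t) = r_corr · t^b with b = 0.813 (zinc, B1)
  D(18) = 8.875 × 18^0.813 = 8.875 × 10.48 = 93.05 μm
  Mass loss = 93.05 μm × 7.14 g/cm³ = 664.4 g·m⁻²

D(18) = 664 g·m⁻²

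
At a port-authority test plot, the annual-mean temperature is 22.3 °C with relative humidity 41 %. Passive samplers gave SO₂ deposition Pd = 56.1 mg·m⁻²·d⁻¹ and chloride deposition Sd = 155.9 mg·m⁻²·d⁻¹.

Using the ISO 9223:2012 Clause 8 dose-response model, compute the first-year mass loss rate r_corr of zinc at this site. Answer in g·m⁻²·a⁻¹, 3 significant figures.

zinc: f(T) = -0.071·(T−10) [T>10 °C] = -0.8733
  Pd branch = 0.0129·Pd^0.44·e^(0.046·RH+f) = 0.2089 μm/a
  Sd branch = 0.0175·Sd^0.57·e^(0.008·RH+0.085·T) = 2.875 μm/a
  sum: 0.2089 + 2.875 → r_corr = 3.084 μm/a
Convert to mass loss: 3.084 μm/a × 7.14 g/cm³ = 22.02 g·m⁻²·a⁻¹

r_corr = 22.0 g·m⁻²·a⁻¹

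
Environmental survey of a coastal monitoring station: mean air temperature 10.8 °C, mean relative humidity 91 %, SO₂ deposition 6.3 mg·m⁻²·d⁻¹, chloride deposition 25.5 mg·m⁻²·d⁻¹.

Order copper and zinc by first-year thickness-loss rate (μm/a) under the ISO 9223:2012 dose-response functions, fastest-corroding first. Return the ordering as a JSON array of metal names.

copper: T>10 °C ⇒ hinge -0.080·(10.8−10) = -0.0640
  sulphur-dioxide contribution → 1.722 μm/a
  chloride contribution → 1.104 μm/a
  ⇒ r_corr(copper) = 2.826 μm/a
zinc: temperature factor f = -0.071·(0.8) = -0.0568
  sulphur-dioxide contribution → 1.801 μm/a
  chloride contribution → 0.5749 μm/a
  total first-year rate 2.376 μm/a
Ordering by μm/a: copper (2.83) > zinc (2.38)

["copper", "zinc"]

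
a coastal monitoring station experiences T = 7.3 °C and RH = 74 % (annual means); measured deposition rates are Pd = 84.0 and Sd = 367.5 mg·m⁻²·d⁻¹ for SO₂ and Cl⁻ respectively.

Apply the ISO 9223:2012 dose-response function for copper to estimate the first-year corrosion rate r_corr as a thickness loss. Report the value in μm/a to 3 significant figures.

r_corr = 1.98 μm/a

copper: temperature factor f = +0.126·(-2.7) = -0.3402
  sulphur-dioxide contribution → 0.9397 μm/a
  chloride contribution → 1.037 μm/a
  ⇒ r_corr(copper) = 1.976 μm/a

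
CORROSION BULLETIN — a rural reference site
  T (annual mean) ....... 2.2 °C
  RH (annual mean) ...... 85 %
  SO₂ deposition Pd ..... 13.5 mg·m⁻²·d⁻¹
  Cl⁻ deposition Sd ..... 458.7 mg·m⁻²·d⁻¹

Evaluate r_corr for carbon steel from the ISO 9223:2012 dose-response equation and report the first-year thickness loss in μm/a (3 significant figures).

r_corr = 93.9 μm/a

carbon steel: f(T) = +0.150·(T−10) [T≤10 °C] = -1.1700
  Pd branch = 1.77·Pd^0.52·e^(0.02·RH+f) = 11.64 μm/a
  Cl⁻ term: 0.102·458.7^0.62·exp(0.033·85+0.04·2.2) = 82.25
  sum: 11.64 + 82.25 → r_corr = 93.89 μm/a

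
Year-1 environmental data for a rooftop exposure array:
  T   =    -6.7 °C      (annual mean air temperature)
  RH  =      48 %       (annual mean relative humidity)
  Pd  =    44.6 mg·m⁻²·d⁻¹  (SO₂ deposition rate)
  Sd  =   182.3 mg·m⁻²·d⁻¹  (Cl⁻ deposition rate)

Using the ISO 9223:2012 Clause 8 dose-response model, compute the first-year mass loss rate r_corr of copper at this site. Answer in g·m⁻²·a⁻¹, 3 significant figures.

copper: T≤10 °C ⇒ hinge +0.126·(-6.7−10) = -2.1042
  sulphur-dioxide contribution → 0.02946 μm/a
  chloride contribution → 0.1694 μm/a
  total first-year rate 0.1989 μm/a
Convert to mass loss: 0.1989 μm/a × 8.96 g/cm³ = 1.782 g·m⁻²·a⁻¹

r_corr = 1.78 g·m⁻²·a⁻¹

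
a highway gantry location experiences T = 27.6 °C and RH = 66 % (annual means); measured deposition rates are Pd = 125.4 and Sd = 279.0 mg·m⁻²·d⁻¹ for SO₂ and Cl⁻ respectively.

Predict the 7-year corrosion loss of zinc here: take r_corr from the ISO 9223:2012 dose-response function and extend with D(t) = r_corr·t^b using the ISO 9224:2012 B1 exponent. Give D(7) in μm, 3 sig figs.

D(7) = 40.5 μm

zinc: temperature factor f = -0.071·(17.6) = -1.2496
  sulphur-dioxide contribution → 0.6452 μm/a
  chloride contribution → 7.677 μm/a
  total first-year rate 8.322 μm/a
Long-term exponent b (ISO 9224 Table 2, B1) = 0.813
  D(7) = 8.322 × 7^0.813 = 8.322 × 4.865 = 40.49 μm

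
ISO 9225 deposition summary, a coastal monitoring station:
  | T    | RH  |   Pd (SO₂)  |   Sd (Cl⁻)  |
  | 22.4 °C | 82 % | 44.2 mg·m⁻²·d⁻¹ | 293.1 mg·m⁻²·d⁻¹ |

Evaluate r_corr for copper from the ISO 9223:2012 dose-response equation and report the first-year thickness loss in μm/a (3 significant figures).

r_corr = 3.39 μm/a

copper: f(T) = -0.080·(T−10) [T>10 °C] = -0.9920
  sulphur-dioxide contribution → 0.6643 μm/a
  chloride contribution → 2.726 μm/a
  total first-year rate 3.39 μm/a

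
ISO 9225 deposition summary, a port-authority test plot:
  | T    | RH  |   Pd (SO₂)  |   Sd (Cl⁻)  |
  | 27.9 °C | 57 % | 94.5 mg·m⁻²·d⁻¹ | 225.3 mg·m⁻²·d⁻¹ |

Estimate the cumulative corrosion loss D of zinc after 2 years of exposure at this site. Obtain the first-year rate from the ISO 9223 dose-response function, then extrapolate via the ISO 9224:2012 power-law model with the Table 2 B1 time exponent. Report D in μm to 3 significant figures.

D(2) = 12.0 μm

zinc: T>10 °C ⇒ hinge -0.071·(27.9−10) = -1.2709
  sulphur-dioxide contribution → 0.3686 μm/a
  chloride contribution → 6.488 μm/a
  total first-year rate 6.856 μm/a
Power-law: D(2) = r_corr · 2^0.813
  D(2) = 6.856 × 2^0.813 = 6.856 × 1.757 = 12.05 μm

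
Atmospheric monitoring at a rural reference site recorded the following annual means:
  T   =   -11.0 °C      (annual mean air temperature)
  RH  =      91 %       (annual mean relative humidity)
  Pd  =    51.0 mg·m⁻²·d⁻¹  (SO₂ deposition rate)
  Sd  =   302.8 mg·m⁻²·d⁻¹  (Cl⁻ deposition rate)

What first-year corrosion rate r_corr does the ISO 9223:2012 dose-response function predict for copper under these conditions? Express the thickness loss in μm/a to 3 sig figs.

r_corr = 0.964 μm/a

copper: f(T) = +0.126·(T−10) [T≤10 °C] = -2.6460
  SO₂ term: 0.0053·51.0^0.26·exp(0.059·91-2.6460) = 0.2243
  Cl⁻ term: 0.01025·302.8^0.27·exp(0.036·91+0.049·-11.0) = 0.7401
  r_corr = 0.2243 + 0.7401 = 0.9644 μm/a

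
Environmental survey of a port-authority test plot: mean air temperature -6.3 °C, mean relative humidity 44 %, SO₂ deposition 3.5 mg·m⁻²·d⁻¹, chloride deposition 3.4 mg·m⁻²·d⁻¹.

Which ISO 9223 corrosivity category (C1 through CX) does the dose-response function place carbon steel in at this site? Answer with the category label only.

carbon steel: f(T) = +0.150·(T−10) [T≤10 °C] = -2.4450
  SO₂ term: 1.77·3.5^0.52·exp(0.02·44-2.4450) = 0.7099
  Sd branch = 0.102·Sd^0.62·e^(0.033·RH+0.04·T) = 0.7232 μm/a
  r_corr = 0.7099 + 0.7232 = 1.433 μm/a
ISO 9223 Table 2 (carbon steel): 1.3 < 1.43 ≤ 25 μm/a ⇒ C2

C2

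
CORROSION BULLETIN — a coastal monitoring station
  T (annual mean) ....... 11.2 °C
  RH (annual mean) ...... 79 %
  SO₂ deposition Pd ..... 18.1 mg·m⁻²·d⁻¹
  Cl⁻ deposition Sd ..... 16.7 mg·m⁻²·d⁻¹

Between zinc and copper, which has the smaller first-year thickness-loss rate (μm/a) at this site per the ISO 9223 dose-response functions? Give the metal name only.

zinc: temperature factor f = -0.071·(1.2) = -0.0852
  SO₂ term: 0.0129·18.1^0.44·exp(0.046·79-0.0852) = 1.604
  Sd branch = 0.0175·Sd^0.57·e^(0.008·RH+0.085·T) = 0.4245 μm/a
  sum: 1.604 + 0.4245 → r_corr = 2.028 μm/a
copper: temperature factor f = -0.080·(1.2) = -0.0960
  SO₂ term: 0.0053·18.1^0.26·exp(0.059·79-0.0960) = 1.081
  Sd branch = 0.01025·Sd^0.27·e^(0.036·RH+0.049·T) = 0.6521 μm/a
  sum: 1.081 + 0.6521 → r_corr = 1.733 μm/a
Ordering by μm/a: zinc (2.03) > copper (1.73)

copper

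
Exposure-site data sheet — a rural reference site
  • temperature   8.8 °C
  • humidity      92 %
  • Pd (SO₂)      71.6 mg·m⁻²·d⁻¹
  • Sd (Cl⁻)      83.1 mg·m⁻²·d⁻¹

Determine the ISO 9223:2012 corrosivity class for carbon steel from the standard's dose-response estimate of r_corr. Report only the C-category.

carbon steel: f(T) = +0.150·(T−10) [T≤10 °C] = -0.1800
  SO₂ term: 1.77·71.6^0.52·exp(0.02·92-0.1800) = 85.79
  Sd branch = 0.102·Sd^0.62·e^(0.033·RH+0.04·T) = 46.79 μm/a
  sum: 85.79 + 46.79 → r_corr = 132.6 μm/a
133 μm/a falls in (80, 200] for carbon steel → category C5

C5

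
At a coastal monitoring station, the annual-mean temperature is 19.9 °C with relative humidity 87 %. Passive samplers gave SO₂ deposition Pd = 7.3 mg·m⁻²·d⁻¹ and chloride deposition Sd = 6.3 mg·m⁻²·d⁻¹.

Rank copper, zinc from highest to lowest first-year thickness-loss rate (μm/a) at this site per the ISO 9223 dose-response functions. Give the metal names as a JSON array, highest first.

["copper", "zinc"]

copper: f(T) = -0.080·(T−10) [T>10 °C] = -0.7920
  SO₂ term: 0.0053·7.3^0.26·exp(0.059·87-0.7920) = 0.6824
  Cl⁻ term: 0.01025·6.3^0.27·exp(0.036·87+0.049·19.9) = 1.024
  r_corr = 0.6824 + 1.024 = 1.706 μm/a
zinc: temperature factor f = -0.071·(9.9) = -0.7029
  SO₂ term: 0.0129·7.3^0.44·exp(0.046·87-0.7029) = 0.838
  Cl⁻ term: 0.0175·6.3^0.57·exp(0.008·87+0.085·19.9) = 0.5439
  r_corr = 0.838 + 0.5439 = 1.382 μm/a
Ordering by μm/a: copper (1.71) > zinc (1.38)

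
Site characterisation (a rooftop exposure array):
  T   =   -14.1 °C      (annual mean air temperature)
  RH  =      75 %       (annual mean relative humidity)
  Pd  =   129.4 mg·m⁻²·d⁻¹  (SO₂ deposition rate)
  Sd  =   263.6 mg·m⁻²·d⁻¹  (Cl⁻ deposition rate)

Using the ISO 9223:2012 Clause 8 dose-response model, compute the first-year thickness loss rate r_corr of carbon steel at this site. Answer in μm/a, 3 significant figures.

carbon steel: temperature factor f = +0.150·(-24.1) = -3.6150
  sulphur-dioxide contribution → 2.677 μm/a
  chloride contribution → 21.85 μm/a
  total first-year rate 24.53 μm/a

r_corr = 24.5 μm/a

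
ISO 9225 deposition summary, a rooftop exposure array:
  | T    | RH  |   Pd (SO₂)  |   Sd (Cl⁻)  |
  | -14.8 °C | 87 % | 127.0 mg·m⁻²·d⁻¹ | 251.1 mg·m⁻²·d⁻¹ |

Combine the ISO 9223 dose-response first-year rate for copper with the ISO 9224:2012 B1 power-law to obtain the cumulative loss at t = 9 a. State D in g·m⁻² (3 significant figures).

D(9) = 25.0 g·m⁻²

copper: f(T) = +0.126·(T−10) [T≤10 °C] = -3.1248
  SO₂ term: 0.0053·127.0^0.26·exp(0.059·87-3.1248) = 0.1391
  Sd branch = 0.01025·Sd^0.27·e^(0.036·RH+0.049·T) = 0.5058 μm/a
  r_corr = 0.1391 + 0.5058 = 0.6449 μm/a
ISO 9224: D(t) = r_corr · t^b with b = 0.667 (copper, B1)
  D(9) = 0.6449 × 9^0.667 = 0.6449 × 4.33 = 2.792 μm
  Mass loss = 2.792 μm × 8.96 g/cm³ = 25.02 g·m⁻²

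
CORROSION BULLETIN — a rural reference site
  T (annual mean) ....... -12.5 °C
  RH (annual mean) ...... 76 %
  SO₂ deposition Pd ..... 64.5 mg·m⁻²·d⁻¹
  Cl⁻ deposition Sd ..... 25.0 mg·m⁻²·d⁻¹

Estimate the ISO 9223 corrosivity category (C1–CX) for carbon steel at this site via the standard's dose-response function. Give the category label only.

C2

carbon steel: temperature factor f = +0.150·(-22.5) = -3.3750
  SO₂ term: 1.77·64.5^0.52·exp(0.02·76-3.3750) = 2.417
  Cl⁻ term: 0.102·25.0^0.62·exp(0.033·76+0.04·-12.5) = 5.59
  r_corr = 2.417 + 5.59 = 8.007 μm/a
8.01 μm/a falls in (1.3, 25] for carbon steel → category C2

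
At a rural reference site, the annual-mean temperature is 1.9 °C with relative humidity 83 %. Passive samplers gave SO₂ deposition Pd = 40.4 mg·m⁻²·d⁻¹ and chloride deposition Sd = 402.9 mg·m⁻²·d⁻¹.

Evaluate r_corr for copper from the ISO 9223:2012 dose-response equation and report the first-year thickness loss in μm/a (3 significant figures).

r_corr = 1.80 μm/a

copper: temperature factor f = +0.126·(-8.1) = -1.0206
  SO₂ term: 0.0053·40.4^0.26·exp(0.059·83-1.0206) = 0.669
  Cl⁻ term: 0.01025·402.9^0.27·exp(0.036·83+0.049·1.9) = 1.128
  r_corr = 0.669 + 1.128 = 1.797 μm/a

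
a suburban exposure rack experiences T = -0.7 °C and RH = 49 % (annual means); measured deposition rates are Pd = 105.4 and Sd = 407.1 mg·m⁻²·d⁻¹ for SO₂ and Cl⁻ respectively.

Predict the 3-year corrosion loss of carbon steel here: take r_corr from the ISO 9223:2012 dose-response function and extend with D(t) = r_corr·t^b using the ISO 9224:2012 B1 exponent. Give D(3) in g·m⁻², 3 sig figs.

D(3) = 438 g·m⁻²

carbon steel: f(T) = +0.150·(T−10) [T≤10 °C] = -1.6050
  sulphur-dioxide contribution → 10.68 μm/a
  chloride contribution → 20.74 μm/a
  ⇒ r_corr(carbon steel) = 31.41 μm/a
ISO 9224: D(t) = r_corr · t^b with b = 0.523 (carbon steel, B1)
  D(3) = 31.41 × 3^0.523 = 31.41 × 1.776 = 55.8 μm
  Mass loss = 55.8 μm × 7.85 g/cm³ = 438 g·m⁻²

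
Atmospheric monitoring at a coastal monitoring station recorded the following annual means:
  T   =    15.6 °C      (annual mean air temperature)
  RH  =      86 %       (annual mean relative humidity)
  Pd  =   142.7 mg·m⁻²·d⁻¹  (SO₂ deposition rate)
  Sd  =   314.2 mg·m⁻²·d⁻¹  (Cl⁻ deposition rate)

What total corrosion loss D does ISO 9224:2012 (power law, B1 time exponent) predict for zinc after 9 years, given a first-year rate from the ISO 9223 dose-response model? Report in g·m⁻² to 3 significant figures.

D(9) = 319 g·m⁻²

zinc: f(T) = -0.071·(T−10) [T>10 °C] = -0.3976
  SO₂ term: 0.0129·142.7^0.44·exp(0.046·86-0.3976) = 4.017
  Cl⁻ term: 0.0175·314.2^0.57·exp(0.008·86+0.085·15.6) = 3.476
  r_corr = 4.017 + 3.476 = 7.494 μm/a
Long-term exponent b (ISO 9224 Table 2, B1) = 0.813
  D(9) = 7.494 × 9^0.813 = 7.494 × 5.968 = 44.72 μm
  Mass loss = 44.72 μm × 7.14 g/cm³ = 319.3 g·m⁻²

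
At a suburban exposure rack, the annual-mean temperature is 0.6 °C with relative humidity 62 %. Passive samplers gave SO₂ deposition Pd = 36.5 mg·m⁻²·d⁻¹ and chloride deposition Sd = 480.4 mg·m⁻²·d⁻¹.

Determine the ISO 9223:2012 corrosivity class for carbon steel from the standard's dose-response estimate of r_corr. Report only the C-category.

C3

carbon steel: temperature factor f = +0.150·(-9.4) = -1.4100
  sulphur-dioxide contribution → 9.695 μm/a
  chloride contribution → 37.17 μm/a
  total first-year rate 46.86 μm/a
46.9 μm/a falls in (25, 50] for carbon steel → category C3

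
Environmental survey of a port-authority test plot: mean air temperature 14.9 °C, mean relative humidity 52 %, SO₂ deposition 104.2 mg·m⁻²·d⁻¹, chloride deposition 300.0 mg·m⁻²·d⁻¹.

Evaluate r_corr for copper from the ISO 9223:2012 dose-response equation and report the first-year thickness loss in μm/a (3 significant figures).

copper: f(T) = -0.080·(T−10) [T>10 °C] = -0.3920
  sulphur-dioxide contribution → 0.2577 μm/a
  chloride contribution → 0.6451 μm/a
  ⇒ r_corr(copper) = 0.9028 μm/a

r_corr = 0.903 μm/a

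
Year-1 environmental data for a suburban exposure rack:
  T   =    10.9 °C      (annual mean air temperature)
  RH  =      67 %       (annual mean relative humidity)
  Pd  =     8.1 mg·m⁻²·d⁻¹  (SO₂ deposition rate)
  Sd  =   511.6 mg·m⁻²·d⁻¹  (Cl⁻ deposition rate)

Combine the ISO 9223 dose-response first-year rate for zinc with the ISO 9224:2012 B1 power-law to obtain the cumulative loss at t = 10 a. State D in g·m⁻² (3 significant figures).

D(10) = 153 g·m⁻²

zinc: f(T) = -0.071·(T−10) [T>10 °C] = -0.0639
  SO₂ term: 0.0129·8.1^0.44·exp(0.046·67-0.0639) = 0.6623
  Cl⁻ term: 0.0175·511.6^0.57·exp(0.008·67+0.085·10.9) = 2.644
  r_corr = 0.6623 + 2.644 = 3.306 μm/a
ISO 9224: D(t) = r_corr · t^b with b = 0.813 (zinc, B1)
  D(10) = 3.306 × 10^0.813 = 3.306 × 6.501 = 21.5 μm
  Mass loss = 21.5 μm × 7.14 g/cm³ = 153.5 g·m⁻²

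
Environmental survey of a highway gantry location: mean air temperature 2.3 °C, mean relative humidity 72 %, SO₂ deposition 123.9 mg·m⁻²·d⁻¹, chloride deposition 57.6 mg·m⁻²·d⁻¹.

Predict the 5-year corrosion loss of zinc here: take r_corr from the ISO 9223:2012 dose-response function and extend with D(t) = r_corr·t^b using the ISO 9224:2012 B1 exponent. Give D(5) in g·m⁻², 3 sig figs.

zinc: T≤10 °C ⇒ hinge +0.038·(2.3−10) = -0.2926
  SO₂ term: 0.0129·123.9^0.44·exp(0.046·72-0.2926) = 2.202
  Cl⁻ term: 0.0175·57.6^0.57·exp(0.008·72+0.085·2.3) = 0.3815
  sum: 2.202 + 0.3815 → r_corr = 2.584 μm/a
Power-law: D(5) = r_corr · 5^0.813
  D(5) = 2.584 × 5^0.813 = 2.584 × 3.701 = 9.561 μm
  Mass loss = 9.561 μm × 7.14 g/cm³ = 68.27 g·m⁻²

D(5) = 68.3 g·m⁻²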